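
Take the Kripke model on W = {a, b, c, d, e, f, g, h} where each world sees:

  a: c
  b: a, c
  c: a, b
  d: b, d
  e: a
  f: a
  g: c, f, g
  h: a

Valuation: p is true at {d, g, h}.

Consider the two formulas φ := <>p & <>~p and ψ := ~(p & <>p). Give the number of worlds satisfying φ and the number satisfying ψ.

2 and 6

For <>p & <>~p:
a: <>p is F, <>~p is T. ✗
b: <>p is F, <>~p is T. ✗
c: <>p is F, <>~p is T. ✗
d: <>p is T, <>~p is T. ✓
e: <>p is F, <>~p is T. ✗
f: <>p is F, <>~p is T. ✗
g: <>p is T, <>~p is T. ✓
h: <>p is F, <>~p is T. ✗
— 2 worlds.
For ~(p & <>p):
a: p & <>p is F. ✓
b: p & <>p is F. ✓
c: p & <>p is F. ✓
d: p & <>p is T. ✗
e: p & <>p is F. ✓
f: p & <>p is F. ✓
g: p & <>p is T. ✗
h: p & <>p is F. ✓
— 6 worlds.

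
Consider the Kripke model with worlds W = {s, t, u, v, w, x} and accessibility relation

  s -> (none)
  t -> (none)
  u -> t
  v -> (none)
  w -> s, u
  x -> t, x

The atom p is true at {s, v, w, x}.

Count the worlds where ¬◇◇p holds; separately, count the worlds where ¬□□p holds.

5 and 2

For ¬◇◇p:
s: ◇◇p is F. ✓
t: ◇◇p is F. ✓
u: ◇◇p is F. ✓
v: ◇◇p is F. ✓
w: ◇◇p is F. ✓
x: ◇◇p is T. ✗
— 5 worlds.
For ¬□□p:
s: □□p is T. ✗
t: □□p is T. ✗
u: □□p is T. ✗
v: □□p is T. ✗
w: □□p is F. ✓
x: □□p is F. ✓
— 2 worlds.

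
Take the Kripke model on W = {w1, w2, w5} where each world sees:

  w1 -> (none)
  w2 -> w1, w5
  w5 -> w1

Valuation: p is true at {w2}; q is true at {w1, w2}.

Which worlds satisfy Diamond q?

w1: no successors, so Diamond q fails. ✗
w2: successors {w1, w5}; q there: w1:T, w5:F. ✓
w5: successors {w1}; q there: w1:T. ✓

{w2, w5}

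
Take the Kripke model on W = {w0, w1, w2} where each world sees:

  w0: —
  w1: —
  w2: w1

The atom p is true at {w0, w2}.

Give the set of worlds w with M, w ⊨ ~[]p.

{w2}

w0: []p is T. ✗
w1: []p is T. ✗
w2: []p is F. ✓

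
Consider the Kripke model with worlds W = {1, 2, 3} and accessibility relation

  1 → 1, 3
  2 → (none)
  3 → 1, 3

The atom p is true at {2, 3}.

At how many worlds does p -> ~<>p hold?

1: p is F, ~<>p is F. ✓
2: p is T, ~<>p is T. ✓
3: p is T, ~<>p is F. ✗
Satisfying worlds: {1, 2}.

2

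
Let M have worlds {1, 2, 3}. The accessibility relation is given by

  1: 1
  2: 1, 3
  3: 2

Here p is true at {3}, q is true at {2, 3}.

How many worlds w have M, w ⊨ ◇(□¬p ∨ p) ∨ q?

3

1: ◇(□¬p ∨ p) is T, q is F. ✓
2: ◇(□¬p ∨ p) is T, q is T. ✓
3: ◇(□¬p ∨ p) is F, q is T. ✓
Satisfying worlds: {1, 2, 3}.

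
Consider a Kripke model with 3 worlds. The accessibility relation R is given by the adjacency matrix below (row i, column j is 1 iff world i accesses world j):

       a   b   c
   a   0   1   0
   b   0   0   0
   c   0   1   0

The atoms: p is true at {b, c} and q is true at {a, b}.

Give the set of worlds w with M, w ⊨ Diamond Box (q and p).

{a, c}

a: successors {b}; Box (q and p) there: b:T. ✓
b: no successors, so Diamond Box (q and p) fails. ✗
c: successors {b}; Box (q and p) there: b:T. ✓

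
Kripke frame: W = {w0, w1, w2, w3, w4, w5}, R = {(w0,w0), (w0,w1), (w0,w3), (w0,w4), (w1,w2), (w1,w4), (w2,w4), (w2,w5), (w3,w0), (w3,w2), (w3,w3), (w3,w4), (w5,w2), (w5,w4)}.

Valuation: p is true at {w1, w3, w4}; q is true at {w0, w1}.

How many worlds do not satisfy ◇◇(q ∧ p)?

w0: successors {w0, w1, w3, w4}; ◇(q ∧ p) there: w0:T, w1:F, w3:F, w4:F. ✓
w1: successors {w2, w4}; ◇(q ∧ p) there: w2:F, w4:F. ✗
w2: successors {w4, w5}; ◇(q ∧ p) there: w4:F, w5:F. ✗
w3: successors {w0, w2, w3, w4}; ◇(q ∧ p) there: w0:T, w2:F, w3:F, w4:F. ✓
w4: no successors, so ◇◇(q ∧ p) fails. ✗
w5: successors {w2, w4}; ◇(q ∧ p) there: w2:F, w4:F. ✗
Satisfying worlds: {w0, w3}.
So ◇◇(q ∧ p) fails at the other 4 worlds.

4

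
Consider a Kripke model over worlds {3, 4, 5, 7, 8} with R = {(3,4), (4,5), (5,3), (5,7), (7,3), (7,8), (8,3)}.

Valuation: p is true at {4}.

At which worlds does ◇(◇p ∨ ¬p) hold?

3: successors {4}; ◇p ∨ ¬p there: 4:F. ✗
4: successors {5}; ◇p ∨ ¬p there: 5:T. ✓
5: successors {3, 7}; ◇p ∨ ¬p there: 3:T, 7:T. ✓
7: successors {3, 8}; ◇p ∨ ¬p there: 3:T, 8:T. ✓
8: successors {3}; ◇p ∨ ¬p there: 3:T. ✓

{4, 5, 7, 8}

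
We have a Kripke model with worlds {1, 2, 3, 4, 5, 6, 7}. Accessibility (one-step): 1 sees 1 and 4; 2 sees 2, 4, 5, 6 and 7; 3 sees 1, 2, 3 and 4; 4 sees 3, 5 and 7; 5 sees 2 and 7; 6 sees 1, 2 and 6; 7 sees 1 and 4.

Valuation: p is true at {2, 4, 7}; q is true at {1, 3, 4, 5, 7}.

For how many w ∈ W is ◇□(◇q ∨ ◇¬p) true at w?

1: successors {1, 4}; □(◇q ∨ ◇¬p) there: 1:T, 4:T. ✓
2: successors {2, 4, 5, 6, 7}; □(◇q ∨ ◇¬p) there: 2:T, 4:T, 5:T, 6:T, 7:T. ✓
3: successors {1, 2, 3, 4}; □(◇q ∨ ◇¬p) there: 1:T, 2:T, 3:T, 4:T. ✓
4: successors {3, 5, 7}; □(◇q ∨ ◇¬p) there: 3:T, 5:T, 7:T. ✓
5: successors {2, 7}; □(◇q ∨ ◇¬p) there: 2:T, 7:T. ✓
6: successors {1, 2, 6}; □(◇q ∨ ◇¬p) there: 1:T, 2:T, 6:T. ✓
7: successors {1, 4}; □(◇q ∨ ◇¬p) there: 1:T, 4:T. ✓
Satisfying worlds: {1, 2, 3, 4, 5, 6, 7}.

7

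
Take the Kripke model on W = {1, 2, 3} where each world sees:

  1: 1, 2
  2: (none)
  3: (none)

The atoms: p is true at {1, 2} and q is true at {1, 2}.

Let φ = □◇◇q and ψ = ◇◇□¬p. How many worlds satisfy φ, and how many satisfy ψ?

For □◇◇q:
1: successors {1, 2}; ◇◇q there: 1:T, 2:F. ✗
2: no successors, so □◇◇q holds vacuously. ✓
3: no successors, so □◇◇q holds vacuously. ✓
— 2 worlds.
For ◇◇□¬p:
1: successors {1, 2}; ◇□¬p there: 1:T, 2:F. ✓
2: no successors, so ◇◇□¬p fails. ✗
3: no successors, so ◇◇□¬p fails. ✗
— 1 world.

2 and 1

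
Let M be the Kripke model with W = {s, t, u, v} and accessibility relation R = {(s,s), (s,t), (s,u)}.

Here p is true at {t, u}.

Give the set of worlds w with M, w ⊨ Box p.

s: successors {s, t, u}; p there: s:F, t:T, u:T. ✗
t: no successors, so Box p holds vacuously. ✓
u: no successors, so Box p holds vacuously. ✓
v: no successors, so Box p holds vacuously. ✓

{t, u, v}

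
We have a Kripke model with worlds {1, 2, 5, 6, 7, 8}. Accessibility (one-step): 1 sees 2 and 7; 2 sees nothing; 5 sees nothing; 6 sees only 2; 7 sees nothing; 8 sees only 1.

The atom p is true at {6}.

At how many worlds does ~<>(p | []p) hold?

1: <>(p | []p) is T. ✗
2: <>(p | []p) is F. ✓
5: <>(p | []p) is F. ✓
6: <>(p | []p) is T. ✗
7: <>(p | []p) is F. ✓
8: <>(p | []p) is F. ✓
Satisfying worlds: {2, 5, 7, 8}.

4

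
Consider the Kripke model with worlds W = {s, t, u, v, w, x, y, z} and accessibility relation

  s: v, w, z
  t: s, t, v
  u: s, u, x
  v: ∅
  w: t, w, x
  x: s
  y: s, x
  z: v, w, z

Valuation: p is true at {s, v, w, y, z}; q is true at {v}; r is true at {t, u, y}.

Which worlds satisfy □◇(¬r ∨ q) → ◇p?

s: □◇(¬r ∨ q) is F, ◇p is T. ✓
t: □◇(¬r ∨ q) is F, ◇p is T. ✓
u: □◇(¬r ∨ q) is T, ◇p is T. ✓
v: □◇(¬r ∨ q) is T, ◇p is F. ✗
w: □◇(¬r ∨ q) is T, ◇p is T. ✓
x: □◇(¬r ∨ q) is T, ◇p is T. ✓
y: □◇(¬r ∨ q) is T, ◇p is T. ✓
z: □◇(¬r ∨ q) is F, ◇p is T. ✓

{s, t, u, w, x, y, z}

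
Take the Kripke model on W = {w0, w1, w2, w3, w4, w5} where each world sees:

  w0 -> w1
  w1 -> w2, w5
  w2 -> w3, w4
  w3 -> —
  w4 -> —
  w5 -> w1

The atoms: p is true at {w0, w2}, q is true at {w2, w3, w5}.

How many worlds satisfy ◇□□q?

w0: successors {w1}; □□q there: w1:F. ✗
w1: successors {w2, w5}; □□q there: w2:T, w5:T. ✓
w2: successors {w3, w4}; □□q there: w3:T, w4:T. ✓
w3: no successors, so ◇□□q fails. ✗
w4: no successors, so ◇□□q fails. ✗
w5: successors {w1}; □□q there: w1:F. ✗
Satisfying worlds: {w1, w2}.

2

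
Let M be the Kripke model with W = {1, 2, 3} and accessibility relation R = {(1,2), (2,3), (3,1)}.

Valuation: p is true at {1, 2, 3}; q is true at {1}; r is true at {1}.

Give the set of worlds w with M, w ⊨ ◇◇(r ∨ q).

1: successors {2}; ◇(r ∨ q) there: 2:F. ✗
2: successors {3}; ◇(r ∨ q) there: 3:T. ✓
3: successors {1}; ◇(r ∨ q) there: 1:F. ✗

{2}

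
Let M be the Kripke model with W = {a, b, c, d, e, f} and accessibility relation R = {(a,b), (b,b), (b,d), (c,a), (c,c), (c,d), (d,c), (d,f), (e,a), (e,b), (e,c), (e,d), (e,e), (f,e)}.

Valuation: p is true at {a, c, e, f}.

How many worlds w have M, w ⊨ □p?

2

a: successors {b}; p there: b:F. ✗
b: successors {b, d}; p there: b:F, d:F. ✗
c: successors {a, c, d}; p there: a:T, c:T, d:F. ✗
d: successors {c, f}; p there: c:T, f:T. ✓
e: successors {a, b, c, d, e}; p there: a:T, b:F, c:T, d:F, e:T. ✗
f: successors {e}; p there: e:T. ✓
Satisfying worlds: {d, f}.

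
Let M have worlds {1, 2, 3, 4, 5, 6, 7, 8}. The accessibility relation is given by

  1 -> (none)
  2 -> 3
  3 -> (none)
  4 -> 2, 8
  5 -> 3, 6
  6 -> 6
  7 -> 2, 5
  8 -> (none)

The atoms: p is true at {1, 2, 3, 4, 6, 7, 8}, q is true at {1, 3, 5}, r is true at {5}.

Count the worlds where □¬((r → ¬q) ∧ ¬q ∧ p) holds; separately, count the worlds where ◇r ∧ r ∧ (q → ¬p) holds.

4 and 0

For □¬((r → ¬q) ∧ ¬q ∧ p):
1: no successors, so □¬((r → ¬q) ∧ ¬q ∧ p) holds vacuously. ✓
2: successors {3}; ¬((r → ¬q) ∧ ¬q ∧ p) there: 3:T. ✓
3: no successors, so □¬((r → ¬q) ∧ ¬q ∧ p) holds vacuously. ✓
4: successors {2, 8}; ¬((r → ¬q) ∧ ¬q ∧ p) there: 2:F, 8:F. ✗
5: successors {3, 6}; ¬((r → ¬q) ∧ ¬q ∧ p) there: 3:T, 6:F. ✗
6: successors {6}; ¬((r → ¬q) ∧ ¬q ∧ p) there: 6:F. ✗
7: successors {2, 5}; ¬((r → ¬q) ∧ ¬q ∧ p) there: 2:F, 5:T. ✗
8: no successors, so □¬((r → ¬q) ∧ ¬q ∧ p) holds vacuously. ✓
— 4 worlds.
For ◇r ∧ r ∧ (q → ¬p):
1: ◇r is F, r ∧ (q → ¬p) is F. ✗
2: ◇r is F, r ∧ (q → ¬p) is F. ✗
3: ◇r is F, r ∧ (q → ¬p) is F. ✗
4: ◇r is F, r ∧ (q → ¬p) is F. ✗
5: ◇r is F, r ∧ (q → ¬p) is T. ✗
6: ◇r is F, r ∧ (q → ¬p) is F. ✗
7: ◇r is T, r ∧ (q → ¬p) is F. ✗
8: ◇r is F, r ∧ (q → ¬p) is F. ✗
— 0 worlds.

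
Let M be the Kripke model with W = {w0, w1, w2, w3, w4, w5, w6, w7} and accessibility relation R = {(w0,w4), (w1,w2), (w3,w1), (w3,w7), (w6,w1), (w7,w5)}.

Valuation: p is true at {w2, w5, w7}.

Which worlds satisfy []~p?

{w0, w2, w4, w5, w6}

w0: successors {w4}; ~p there: w4:T. ✓
w1: successors {w2}; ~p there: w2:F. ✗
w2: no successors, so []~p holds vacuously. ✓
w3: successors {w1, w7}; ~p there: w1:T, w7:F. ✗
w4: no successors, so []~p holds vacuously. ✓
w5: no successors, so []~p holds vacuously. ✓
w6: successors {w1}; ~p there: w1:T. ✓
w7: successors {w5}; ~p there: w5:F. ✗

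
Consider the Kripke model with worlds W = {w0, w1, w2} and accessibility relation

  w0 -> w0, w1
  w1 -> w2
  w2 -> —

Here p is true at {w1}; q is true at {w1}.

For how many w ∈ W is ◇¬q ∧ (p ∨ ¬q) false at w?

w0: ◇¬q is T, p ∨ ¬q is T. ✓
w1: ◇¬q is T, p ∨ ¬q is T. ✓
w2: ◇¬q is F, p ∨ ¬q is T. ✗
Satisfying worlds: {w0, w1}.
So ◇¬q ∧ (p ∨ ¬q) fails at the other 1 world.

1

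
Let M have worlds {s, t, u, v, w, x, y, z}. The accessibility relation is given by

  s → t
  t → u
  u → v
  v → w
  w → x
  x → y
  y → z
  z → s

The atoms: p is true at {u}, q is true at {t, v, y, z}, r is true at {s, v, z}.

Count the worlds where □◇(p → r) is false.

1

s: successors {t}; ◇(p → r) there: t:F. ✗
t: successors {u}; ◇(p → r) there: u:T. ✓
u: successors {v}; ◇(p → r) there: v:T. ✓
v: successors {w}; ◇(p → r) there: w:T. ✓
w: successors {x}; ◇(p → r) there: x:T. ✓
x: successors {y}; ◇(p → r) there: y:T. ✓
y: successors {z}; ◇(p → r) there: z:T. ✓
z: successors {s}; ◇(p → r) there: s:T. ✓
Satisfying worlds: {t, u, v, w, x, y, z}.
So □◇(p → r) fails at the other 1 world.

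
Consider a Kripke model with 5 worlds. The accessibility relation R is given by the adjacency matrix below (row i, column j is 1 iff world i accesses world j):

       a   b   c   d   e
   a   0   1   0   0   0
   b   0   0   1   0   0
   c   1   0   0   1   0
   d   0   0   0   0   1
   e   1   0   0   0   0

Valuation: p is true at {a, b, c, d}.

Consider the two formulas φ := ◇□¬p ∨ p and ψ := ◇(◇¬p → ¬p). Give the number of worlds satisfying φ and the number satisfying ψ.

For ◇□¬p ∨ p:
a: ◇□¬p is F, p is T. ✓
b: ◇□¬p is F, p is T. ✓
c: ◇□¬p is T, p is T. ✓
d: ◇□¬p is F, p is T. ✓
e: ◇□¬p is F, p is F. ✗
— 4 worlds.
For ◇(◇¬p → ¬p):
a: successors {b}; ◇¬p → ¬p there: b:T. ✓
b: successors {c}; ◇¬p → ¬p there: c:T. ✓
c: successors {a, d}; ◇¬p → ¬p there: a:T, d:F. ✓
d: successors {e}; ◇¬p → ¬p there: e:T. ✓
e: successors {a}; ◇¬p → ¬p there: a:T. ✓
— 5 worlds.

4 and 5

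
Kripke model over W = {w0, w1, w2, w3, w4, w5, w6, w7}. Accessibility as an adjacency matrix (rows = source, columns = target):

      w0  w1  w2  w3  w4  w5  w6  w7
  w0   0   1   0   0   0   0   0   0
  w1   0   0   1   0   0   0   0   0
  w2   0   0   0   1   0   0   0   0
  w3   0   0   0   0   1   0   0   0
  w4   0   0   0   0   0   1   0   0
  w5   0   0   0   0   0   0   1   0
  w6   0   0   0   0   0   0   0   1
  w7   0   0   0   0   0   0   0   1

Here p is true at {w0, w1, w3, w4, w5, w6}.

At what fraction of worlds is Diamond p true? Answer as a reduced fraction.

w0: successors {w1}; p there: w1:T. ✓
w1: successors {w2}; p there: w2:F. ✗
w2: successors {w3}; p there: w3:T. ✓
w3: successors {w4}; p there: w4:T. ✓
w4: successors {w5}; p there: w5:T. ✓
w5: successors {w6}; p there: w6:T. ✓
w6: successors {w7}; p there: w7:F. ✗
w7: successors {w7}; p there: w7:F. ✗
That's 5 of 8 worlds, so 5/8.

5/8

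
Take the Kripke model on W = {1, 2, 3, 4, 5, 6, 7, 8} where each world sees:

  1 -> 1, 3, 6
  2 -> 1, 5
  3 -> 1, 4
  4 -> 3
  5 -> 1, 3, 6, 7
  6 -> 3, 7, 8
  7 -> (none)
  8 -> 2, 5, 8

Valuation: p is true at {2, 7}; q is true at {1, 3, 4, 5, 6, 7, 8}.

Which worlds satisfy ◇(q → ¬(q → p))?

{1, 2, 3, 4, 5, 6, 8}

1: successors {1, 3, 6}; q → ¬(q → p) there: 1:T, 3:T, 6:T. ✓
2: successors {1, 5}; q → ¬(q → p) there: 1:T, 5:T. ✓
3: successors {1, 4}; q → ¬(q → p) there: 1:T, 4:T. ✓
4: successors {3}; q → ¬(q → p) there: 3:T. ✓
5: successors {1, 3, 6, 7}; q → ¬(q → p) there: 1:T, 3:T, 6:T, 7:F. ✓
6: successors {3, 7, 8}; q → ¬(q → p) there: 3:T, 7:F, 8:T. ✓
7: no successors, so ◇(q → ¬(q → p)) fails. ✗
8: successors {2, 5, 8}; q → ¬(q → p) there: 2:T, 5:T, 8:T. ✓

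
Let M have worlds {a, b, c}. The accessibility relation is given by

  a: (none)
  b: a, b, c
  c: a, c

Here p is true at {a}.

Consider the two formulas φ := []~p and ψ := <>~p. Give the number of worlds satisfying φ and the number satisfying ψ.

1 and 2

For []~p:
a: no successors, so []~p holds vacuously. ✓
b: successors {a, b, c}; ~p there: a:F, b:T, c:T. ✗
c: successors {a, c}; ~p there: a:F, c:T. ✗
— 1 world.
For <>~p:
a: no successors, so <>~p fails. ✗
b: successors {a, b, c}; ~p there: a:F, b:T, c:T. ✓
c: successors {a, c}; ~p there: a:F, c:T. ✓
— 2 worlds.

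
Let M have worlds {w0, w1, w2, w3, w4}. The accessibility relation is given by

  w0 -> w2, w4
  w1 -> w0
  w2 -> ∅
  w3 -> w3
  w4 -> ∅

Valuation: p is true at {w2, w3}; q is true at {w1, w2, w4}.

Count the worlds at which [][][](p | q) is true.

w0: successors {w2, w4}; [][](p | q) there: w2:T, w4:T. ✓
w1: successors {w0}; [][](p | q) there: w0:T. ✓
w2: no successors, so [][][](p | q) holds vacuously. ✓
w3: successors {w3}; [][](p | q) there: w3:T. ✓
w4: no successors, so [][][](p | q) holds vacuously. ✓
Satisfying worlds: {w0, w1, w2, w3, w4}.

5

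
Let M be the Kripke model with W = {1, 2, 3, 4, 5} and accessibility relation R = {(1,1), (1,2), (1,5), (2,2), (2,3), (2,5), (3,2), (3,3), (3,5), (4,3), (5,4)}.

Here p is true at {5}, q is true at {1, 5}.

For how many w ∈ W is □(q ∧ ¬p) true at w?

0

1: successors {1, 2, 5}; q ∧ ¬p there: 1:T, 2:F, 5:F. ✗
2: successors {2, 3, 5}; q ∧ ¬p there: 2:F, 3:F, 5:F. ✗
3: successors {2, 3, 5}; q ∧ ¬p there: 2:F, 3:F, 5:F. ✗
4: successors {3}; q ∧ ¬p there: 3:F. ✗
5: successors {4}; q ∧ ¬p there: 4:F. ✗
Satisfying worlds: ∅.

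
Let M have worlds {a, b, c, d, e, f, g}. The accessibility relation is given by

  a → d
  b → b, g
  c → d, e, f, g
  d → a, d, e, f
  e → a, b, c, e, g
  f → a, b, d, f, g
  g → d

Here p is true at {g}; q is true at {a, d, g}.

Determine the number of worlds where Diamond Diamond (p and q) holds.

5

a: successors {d}; Diamond (p and q) there: d:F. ✗
b: successors {b, g}; Diamond (p and q) there: b:T, g:F. ✓
c: successors {d, e, f, g}; Diamond (p and q) there: d:F, e:T, f:T, g:F. ✓
d: successors {a, d, e, f}; Diamond (p and q) there: a:F, d:F, e:T, f:T. ✓
e: successors {a, b, c, e, g}; Diamond (p and q) there: a:F, b:T, c:T, e:T, g:F. ✓
f: successors {a, b, d, f, g}; Diamond (p and q) there: a:F, b:T, d:F, f:T, g:F. ✓
g: successors {d}; Diamond (p and q) there: d:F. ✗
Satisfying worlds: {b, c, d, e, f}.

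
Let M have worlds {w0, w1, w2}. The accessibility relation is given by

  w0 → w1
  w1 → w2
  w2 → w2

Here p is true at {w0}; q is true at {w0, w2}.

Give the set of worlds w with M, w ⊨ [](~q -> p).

w0: successors {w1}; ~q -> p there: w1:F. ✗
w1: successors {w2}; ~q -> p there: w2:T. ✓
w2: successors {w2}; ~q -> p there: w2:T. ✓

{w1, w2}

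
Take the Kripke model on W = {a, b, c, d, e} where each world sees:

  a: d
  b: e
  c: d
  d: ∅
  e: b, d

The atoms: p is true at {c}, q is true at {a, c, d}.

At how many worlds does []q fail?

a: successors {d}; q there: d:T. ✓
b: successors {e}; q there: e:F. ✗
c: successors {d}; q there: d:T. ✓
d: no successors, so []q holds vacuously. ✓
e: successors {b, d}; q there: b:F, d:T. ✗
Satisfying worlds: {a, c, d}.
So []q fails at the other 2 worlds.

2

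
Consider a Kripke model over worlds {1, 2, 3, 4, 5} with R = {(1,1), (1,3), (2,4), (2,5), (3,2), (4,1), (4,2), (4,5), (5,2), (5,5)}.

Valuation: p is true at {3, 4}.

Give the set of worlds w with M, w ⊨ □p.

∅

1: successors {1, 3}; p there: 1:F, 3:T. ✗
2: successors {4, 5}; p there: 4:T, 5:F. ✗
3: successors {2}; p there: 2:F. ✗
4: successors {1, 2, 5}; p there: 1:F, 2:F, 5:F. ✗
5: successors {2, 5}; p there: 2:F, 5:F. ✗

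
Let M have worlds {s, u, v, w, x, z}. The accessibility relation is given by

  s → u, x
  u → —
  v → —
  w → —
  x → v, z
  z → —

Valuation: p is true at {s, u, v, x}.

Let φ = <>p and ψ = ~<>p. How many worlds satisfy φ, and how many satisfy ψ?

2 and 4

For <>p:
s: successors {u, x}; p there: u:T, x:T. ✓
u: no successors, so <>p fails. ✗
v: no successors, so <>p fails. ✗
w: no successors, so <>p fails. ✗
x: successors {v, z}; p there: v:T, z:F. ✓
z: no successors, so <>p fails. ✗
— 2 worlds.
For ~<>p:
s: <>p is T. ✗
u: <>p is F. ✓
v: <>p is F. ✓
w: <>p is F. ✓
x: <>p is T. ✗
z: <>p is F. ✓
— 4 worlds.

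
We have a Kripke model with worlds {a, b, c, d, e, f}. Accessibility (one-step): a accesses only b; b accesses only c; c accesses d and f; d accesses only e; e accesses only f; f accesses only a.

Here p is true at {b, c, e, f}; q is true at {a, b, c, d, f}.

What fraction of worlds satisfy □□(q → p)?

a: successors {b}; □(q → p) there: b:T. ✓
b: successors {c}; □(q → p) there: c:F. ✗
c: successors {d, f}; □(q → p) there: d:T, f:F. ✗
d: successors {e}; □(q → p) there: e:T. ✓
e: successors {f}; □(q → p) there: f:F. ✗
f: successors {a}; □(q → p) there: a:T. ✓
That's 3 of 6 worlds, so 3/6 = 1/2.

1/2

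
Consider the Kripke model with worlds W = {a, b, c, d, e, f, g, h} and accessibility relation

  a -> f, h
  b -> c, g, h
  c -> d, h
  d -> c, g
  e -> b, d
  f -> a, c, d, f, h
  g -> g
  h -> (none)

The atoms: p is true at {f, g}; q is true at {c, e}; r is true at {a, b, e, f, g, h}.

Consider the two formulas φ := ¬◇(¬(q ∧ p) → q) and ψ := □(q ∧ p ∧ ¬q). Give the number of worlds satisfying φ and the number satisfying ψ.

5 and 1

For ¬◇(¬(q ∧ p) → q):
a: ◇(¬(q ∧ p) → q) is F. ✓
b: ◇(¬(q ∧ p) → q) is T. ✗
c: ◇(¬(q ∧ p) → q) is F. ✓
d: ◇(¬(q ∧ p) → q) is T. ✗
e: ◇(¬(q ∧ p) → q) is F. ✓
f: ◇(¬(q ∧ p) → q) is T. ✗
g: ◇(¬(q ∧ p) → q) is F. ✓
h: ◇(¬(q ∧ p) → q) is F. ✓
— 5 worlds.
For □(q ∧ p ∧ ¬q):
a: successors {f, h}; q ∧ p ∧ ¬q there: f:F, h:F. ✗
b: successors {c, g, h}; q ∧ p ∧ ¬q there: c:F, g:F, h:F. ✗
c: successors {d, h}; q ∧ p ∧ ¬q there: d:F, h:F. ✗
d: successors {c, g}; q ∧ p ∧ ¬q there: c:F, g:F. ✗
e: successors {b, d}; q ∧ p ∧ ¬q there: b:F, d:F. ✗
f: successors {a, c, d, f, h}; q ∧ p ∧ ¬q there: a:F, c:F, d:F, f:F, h:F. ✗
g: successors {g}; q ∧ p ∧ ¬q there: g:F. ✗
h: no successors, so □(q ∧ p ∧ ¬q) holds vacuously. ✓
— 1 world.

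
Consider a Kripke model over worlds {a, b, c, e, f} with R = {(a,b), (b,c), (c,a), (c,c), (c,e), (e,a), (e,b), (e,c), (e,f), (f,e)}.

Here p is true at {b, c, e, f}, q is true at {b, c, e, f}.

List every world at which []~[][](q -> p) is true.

∅

a: successors {b}; ~[][](q -> p) there: b:F. ✗
b: successors {c}; ~[][](q -> p) there: c:F. ✗
c: successors {a, c, e}; ~[][](q -> p) there: a:F, c:F, e:F. ✗
e: successors {a, b, c, f}; ~[][](q -> p) there: a:F, b:F, c:F, f:F. ✗
f: successors {e}; ~[][](q -> p) there: e:F. ✗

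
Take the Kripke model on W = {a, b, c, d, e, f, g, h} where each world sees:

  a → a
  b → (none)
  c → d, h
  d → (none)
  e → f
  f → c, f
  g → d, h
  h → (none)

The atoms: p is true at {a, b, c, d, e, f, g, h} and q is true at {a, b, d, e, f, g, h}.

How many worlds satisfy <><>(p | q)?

a: successors {a}; <>(p | q) there: a:T. ✓
b: no successors, so <><>(p | q) fails. ✗
c: successors {d, h}; <>(p | q) there: d:F, h:F. ✗
d: no successors, so <><>(p | q) fails. ✗
e: successors {f}; <>(p | q) there: f:T. ✓
f: successors {c, f}; <>(p | q) there: c:T, f:T. ✓
g: successors {d, h}; <>(p | q) there: d:F, h:F. ✗
h: no successors, so <><>(p | q) fails. ✗
Satisfying worlds: {a, e, f}.

3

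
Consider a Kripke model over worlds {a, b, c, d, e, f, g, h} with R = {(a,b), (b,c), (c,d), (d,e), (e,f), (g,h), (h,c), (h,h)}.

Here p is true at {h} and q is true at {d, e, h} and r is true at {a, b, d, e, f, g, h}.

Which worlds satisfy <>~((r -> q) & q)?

a: successors {b}; ~((r -> q) & q) there: b:T. ✓
b: successors {c}; ~((r -> q) & q) there: c:T. ✓
c: successors {d}; ~((r -> q) & q) there: d:F. ✗
d: successors {e}; ~((r -> q) & q) there: e:F. ✗
e: successors {f}; ~((r -> q) & q) there: f:T. ✓
f: no successors, so <>~((r -> q) & q) fails. ✗
g: successors {h}; ~((r -> q) & q) there: h:F. ✗
h: successors {c, h}; ~((r -> q) & q) there: c:T, h:F. ✓

{a, b, e, h}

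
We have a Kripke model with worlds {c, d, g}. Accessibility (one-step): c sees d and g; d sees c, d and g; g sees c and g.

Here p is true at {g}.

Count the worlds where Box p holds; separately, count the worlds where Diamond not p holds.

0 and 3

For Box p:
c: successors {d, g}; p there: d:F, g:T. ✗
d: successors {c, d, g}; p there: c:F, d:F, g:T. ✗
g: successors {c, g}; p there: c:F, g:T. ✗
— 0 worlds.
For Diamond not p:
c: successors {d, g}; not p there: d:T, g:F. ✓
d: successors {c, d, g}; not p there: c:T, d:T, g:F. ✓
g: successors {c, g}; not p there: c:T, g:F. ✓
— 3 worlds.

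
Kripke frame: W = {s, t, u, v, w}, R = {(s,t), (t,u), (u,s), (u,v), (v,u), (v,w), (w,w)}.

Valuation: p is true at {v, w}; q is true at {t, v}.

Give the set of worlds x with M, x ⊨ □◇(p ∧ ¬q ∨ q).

{t, u, v, w}

s: successors {t}; ◇(p ∧ ¬q ∨ q) there: t:F. ✗
t: successors {u}; ◇(p ∧ ¬q ∨ q) there: u:T. ✓
u: successors {s, v}; ◇(p ∧ ¬q ∨ q) there: s:T, v:T. ✓
v: successors {u, w}; ◇(p ∧ ¬q ∨ q) there: u:T, w:T. ✓
w: successors {w}; ◇(p ∧ ¬q ∨ q) there: w:T. ✓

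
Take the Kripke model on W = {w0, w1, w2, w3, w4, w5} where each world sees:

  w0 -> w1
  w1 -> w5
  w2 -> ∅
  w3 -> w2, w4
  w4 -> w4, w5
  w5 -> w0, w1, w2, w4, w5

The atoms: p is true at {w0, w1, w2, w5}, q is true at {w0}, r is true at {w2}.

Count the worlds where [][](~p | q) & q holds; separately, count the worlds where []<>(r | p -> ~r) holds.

0 and 4

For [][](~p | q) & q:
w0: [][](~p | q) is F, q is T. ✗
w1: [][](~p | q) is F, q is F. ✗
w2: [][](~p | q) is T, q is F. ✗
w3: [][](~p | q) is F, q is F. ✗
w4: [][](~p | q) is F, q is F. ✗
w5: [][](~p | q) is F, q is F. ✗
— 0 worlds.
For []<>(r | p -> ~r):
w0: successors {w1}; <>(r | p -> ~r) there: w1:T. ✓
w1: successors {w5}; <>(r | p -> ~r) there: w5:T. ✓
w2: no successors, so []<>(r | p -> ~r) holds vacuously. ✓
w3: successors {w2, w4}; <>(r | p -> ~r) there: w2:F, w4:T. ✗
w4: successors {w4, w5}; <>(r | p -> ~r) there: w4:T, w5:T. ✓
w5: successors {w0, w1, w2, w4, w5}; <>(r | p -> ~r) there: w0:T, w1:T, w2:F, w4:T, w5:T. ✗
— 4 worlds.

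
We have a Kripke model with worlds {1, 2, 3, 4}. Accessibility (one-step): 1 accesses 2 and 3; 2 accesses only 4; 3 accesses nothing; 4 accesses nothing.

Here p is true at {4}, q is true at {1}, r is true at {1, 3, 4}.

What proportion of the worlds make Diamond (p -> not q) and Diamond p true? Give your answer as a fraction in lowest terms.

1/4

1: Diamond (p -> not q) is T, Diamond p is F. ✗
2: Diamond (p -> not q) is T, Diamond p is T. ✓
3: Diamond (p -> not q) is F, Diamond p is F. ✗
4: Diamond (p -> not q) is F, Diamond p is F. ✗
That's 1 of 4 worlds, so 1/4.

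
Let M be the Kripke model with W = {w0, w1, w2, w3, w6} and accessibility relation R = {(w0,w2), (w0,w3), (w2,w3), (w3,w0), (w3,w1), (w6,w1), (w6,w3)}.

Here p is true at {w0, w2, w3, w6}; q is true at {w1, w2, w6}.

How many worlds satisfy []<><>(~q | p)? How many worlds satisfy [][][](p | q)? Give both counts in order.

3 and 5

For []<><>(~q | p):
w0: successors {w2, w3}; <><>(~q | p) there: w2:T, w3:T. ✓
w1: no successors, so []<><>(~q | p) holds vacuously. ✓
w2: successors {w3}; <><>(~q | p) there: w3:T. ✓
w3: successors {w0, w1}; <><>(~q | p) there: w0:T, w1:F. ✗
w6: successors {w1, w3}; <><>(~q | p) there: w1:F, w3:T. ✗
— 3 worlds.
For [][][](p | q):
w0: successors {w2, w3}; [][](p | q) there: w2:T, w3:T. ✓
w1: no successors, so [][][](p | q) holds vacuously. ✓
w2: successors {w3}; [][](p | q) there: w3:T. ✓
w3: successors {w0, w1}; [][](p | q) there: w0:T, w1:T. ✓
w6: successors {w1, w3}; [][](p | q) there: w1:T, w3:T. ✓
— 5 worlds.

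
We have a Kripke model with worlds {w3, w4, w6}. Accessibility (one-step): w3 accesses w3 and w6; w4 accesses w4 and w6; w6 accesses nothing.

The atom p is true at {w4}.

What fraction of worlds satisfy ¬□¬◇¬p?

w3: □¬◇¬p is F. ✓
w4: □¬◇¬p is F. ✓
w6: □¬◇¬p is T. ✗
That's 2 of 3 worlds, so 2/3.

2/3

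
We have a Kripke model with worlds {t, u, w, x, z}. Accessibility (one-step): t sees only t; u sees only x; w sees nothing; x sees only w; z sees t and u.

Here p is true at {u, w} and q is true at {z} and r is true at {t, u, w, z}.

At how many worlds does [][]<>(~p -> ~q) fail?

t: successors {t}; []<>(~p -> ~q) there: t:T. ✓
u: successors {x}; []<>(~p -> ~q) there: x:F. ✗
w: no successors, so [][]<>(~p -> ~q) holds vacuously. ✓
x: successors {w}; []<>(~p -> ~q) there: w:T. ✓
z: successors {t, u}; []<>(~p -> ~q) there: t:T, u:T. ✓
Satisfying worlds: {t, w, x, z}.
So [][]<>(~p -> ~q) fails at the other 1 world.

1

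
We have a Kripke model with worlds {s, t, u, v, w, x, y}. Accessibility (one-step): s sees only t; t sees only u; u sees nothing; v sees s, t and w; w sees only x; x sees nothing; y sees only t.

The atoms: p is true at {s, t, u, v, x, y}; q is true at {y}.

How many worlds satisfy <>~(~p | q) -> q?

3

s: <>~(~p | q) is T, q is F. ✗
t: <>~(~p | q) is T, q is F. ✗
u: <>~(~p | q) is F, q is F. ✓
v: <>~(~p | q) is T, q is F. ✗
w: <>~(~p | q) is T, q is F. ✗
x: <>~(~p | q) is F, q is F. ✓
y: <>~(~p | q) is T, q is T. ✓
Satisfying worlds: {u, x, y}.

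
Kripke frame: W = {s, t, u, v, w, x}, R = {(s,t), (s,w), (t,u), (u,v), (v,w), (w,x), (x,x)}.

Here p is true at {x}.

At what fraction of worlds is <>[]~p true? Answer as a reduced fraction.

1/2

s: successors {t, w}; []~p there: t:T, w:F. ✓
t: successors {u}; []~p there: u:T. ✓
u: successors {v}; []~p there: v:T. ✓
v: successors {w}; []~p there: w:F. ✗
w: successors {x}; []~p there: x:F. ✗
x: successors {x}; []~p there: x:F. ✗
That's 3 of 6 worlds, so 3/6 = 1/2.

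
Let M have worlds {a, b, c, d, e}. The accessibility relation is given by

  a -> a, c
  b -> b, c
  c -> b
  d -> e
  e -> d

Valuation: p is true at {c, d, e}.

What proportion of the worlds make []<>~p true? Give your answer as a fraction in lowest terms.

3/5

a: successors {a, c}; <>~p there: a:T, c:T. ✓
b: successors {b, c}; <>~p there: b:T, c:T. ✓
c: successors {b}; <>~p there: b:T. ✓
d: successors {e}; <>~p there: e:F. ✗
e: successors {d}; <>~p there: d:F. ✗
That's 3 of 5 worlds, so 3/5.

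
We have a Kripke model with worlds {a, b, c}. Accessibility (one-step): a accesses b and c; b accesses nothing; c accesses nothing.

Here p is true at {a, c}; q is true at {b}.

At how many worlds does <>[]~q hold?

1

a: successors {b, c}; []~q there: b:T, c:T. ✓
b: no successors, so <>[]~q fails. ✗
c: no successors, so <>[]~q fails. ✗
Satisfying worlds: {a}.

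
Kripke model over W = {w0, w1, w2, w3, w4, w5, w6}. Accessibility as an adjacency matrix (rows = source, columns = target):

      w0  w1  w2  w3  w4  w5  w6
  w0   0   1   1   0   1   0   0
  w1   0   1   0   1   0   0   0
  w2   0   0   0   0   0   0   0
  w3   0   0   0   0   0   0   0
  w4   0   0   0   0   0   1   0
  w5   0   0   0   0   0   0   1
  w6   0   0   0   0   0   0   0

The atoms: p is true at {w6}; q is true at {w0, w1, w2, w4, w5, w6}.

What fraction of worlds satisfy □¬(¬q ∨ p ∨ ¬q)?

5/7

w0: successors {w1, w2, w4}; ¬(¬q ∨ p ∨ ¬q) there: w1:T, w2:T, w4:T. ✓
w1: successors {w1, w3}; ¬(¬q ∨ p ∨ ¬q) there: w1:T, w3:F. ✗
w2: no successors, so □¬(¬q ∨ p ∨ ¬q) holds vacuously. ✓
w3: no successors, so □¬(¬q ∨ p ∨ ¬q) holds vacuously. ✓
w4: successors {w5}; ¬(¬q ∨ p ∨ ¬q) there: w5:T. ✓
w5: successors {w6}; ¬(¬q ∨ p ∨ ¬q) there: w6:F. ✗
w6: no successors, so □¬(¬q ∨ p ∨ ¬q) holds vacuously. ✓
That's 5 of 7 worlds, so 5/7.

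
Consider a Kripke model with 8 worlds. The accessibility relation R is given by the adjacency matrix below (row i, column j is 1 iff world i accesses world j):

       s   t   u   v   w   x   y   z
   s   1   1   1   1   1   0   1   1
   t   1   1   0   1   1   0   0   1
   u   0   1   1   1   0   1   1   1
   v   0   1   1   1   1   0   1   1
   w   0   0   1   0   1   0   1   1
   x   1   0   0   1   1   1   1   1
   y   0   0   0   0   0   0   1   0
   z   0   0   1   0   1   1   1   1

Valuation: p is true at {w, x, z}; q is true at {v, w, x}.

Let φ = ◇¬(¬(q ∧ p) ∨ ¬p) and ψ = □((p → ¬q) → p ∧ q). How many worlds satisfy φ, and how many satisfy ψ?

For ◇¬(¬(q ∧ p) ∨ ¬p):
s: successors {s, t, u, v, w, y, z}; ¬(¬(q ∧ p) ∨ ¬p) there: s:F, t:F, u:F, v:F, w:T, y:F, z:F. ✓
t: successors {s, t, v, w, z}; ¬(¬(q ∧ p) ∨ ¬p) there: s:F, t:F, v:F, w:T, z:F. ✓
u: successors {t, u, v, x, y, z}; ¬(¬(q ∧ p) ∨ ¬p) there: t:F, u:F, v:F, x:T, y:F, z:F. ✓
v: successors {t, u, v, w, y, z}; ¬(¬(q ∧ p) ∨ ¬p) there: t:F, u:F, v:F, w:T, y:F, z:F. ✓
w: successors {u, w, y, z}; ¬(¬(q ∧ p) ∨ ¬p) there: u:F, w:T, y:F, z:F. ✓
x: successors {s, v, w, x, y, z}; ¬(¬(q ∧ p) ∨ ¬p) there: s:F, v:F, w:T, x:T, y:F, z:F. ✓
y: successors {y}; ¬(¬(q ∧ p) ∨ ¬p) there: y:F. ✗
z: successors {u, w, x, y, z}; ¬(¬(q ∧ p) ∨ ¬p) there: u:F, w:T, x:T, y:F, z:F. ✓
— 7 worlds.
For □((p → ¬q) → p ∧ q):
s: successors {s, t, u, v, w, y, z}; (p → ¬q) → p ∧ q there: s:F, t:F, u:F, v:F, w:T, y:F, z:F. ✗
t: successors {s, t, v, w, z}; (p → ¬q) → p ∧ q there: s:F, t:F, v:F, w:T, z:F. ✗
u: successors {t, u, v, x, y, z}; (p → ¬q) → p ∧ q there: t:F, u:F, v:F, x:T, y:F, z:F. ✗
v: successors {t, u, v, w, y, z}; (p → ¬q) → p ∧ q there: t:F, u:F, v:F, w:T, y:F, z:F. ✗
w: successors {u, w, y, z}; (p → ¬q) → p ∧ q there: u:F, w:T, y:F, z:F. ✗
x: successors {s, v, w, x, y, z}; (p → ¬q) → p ∧ q there: s:F, v:F, w:T, x:T, y:F, z:F. ✗
y: successors {y}; (p → ¬q) → p ∧ q there: y:F. ✗
z: successors {u, w, x, y, z}; (p → ¬q) → p ∧ q there: u:F, w:T, x:T, y:F, z:F. ✗
— 0 worlds.

7 and 0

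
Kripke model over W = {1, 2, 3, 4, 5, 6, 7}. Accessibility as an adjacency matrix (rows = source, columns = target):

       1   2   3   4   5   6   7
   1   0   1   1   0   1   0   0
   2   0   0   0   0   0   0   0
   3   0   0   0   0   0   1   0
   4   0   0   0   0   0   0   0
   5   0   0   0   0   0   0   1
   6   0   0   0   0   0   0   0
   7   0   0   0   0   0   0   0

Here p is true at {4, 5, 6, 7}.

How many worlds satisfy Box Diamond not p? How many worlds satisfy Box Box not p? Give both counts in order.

For Box Diamond not p:
1: successors {2, 3, 5}; Diamond not p there: 2:F, 3:F, 5:F. ✗
2: no successors, so Box Diamond not p holds vacuously. ✓
3: successors {6}; Diamond not p there: 6:F. ✗
4: no successors, so Box Diamond not p holds vacuously. ✓
5: successors {7}; Diamond not p there: 7:F. ✗
6: no successors, so Box Diamond not p holds vacuously. ✓
7: no successors, so Box Diamond not p holds vacuously. ✓
— 4 worlds.
For Box Box not p:
1: successors {2, 3, 5}; Box not p there: 2:T, 3:F, 5:F. ✗
2: no successors, so Box Box not p holds vacuously. ✓
3: successors {6}; Box not p there: 6:T. ✓
4: no successors, so Box Box not p holds vacuously. ✓
5: successors {7}; Box not p there: 7:T. ✓
6: no successors, so Box Box not p holds vacuously. ✓
7: no successors, so Box Box not p holds vacuously. ✓
— 6 worlds.

4 and 6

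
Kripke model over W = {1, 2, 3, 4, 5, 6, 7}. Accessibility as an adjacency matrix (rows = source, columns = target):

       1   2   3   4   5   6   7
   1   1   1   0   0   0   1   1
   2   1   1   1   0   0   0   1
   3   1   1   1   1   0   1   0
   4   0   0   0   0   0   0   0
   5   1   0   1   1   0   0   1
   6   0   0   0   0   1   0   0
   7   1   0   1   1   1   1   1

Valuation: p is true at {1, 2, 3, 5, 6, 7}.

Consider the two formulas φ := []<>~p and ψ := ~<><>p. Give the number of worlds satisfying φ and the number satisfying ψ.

For []<>~p:
1: successors {1, 2, 6, 7}; <>~p there: 1:F, 2:F, 6:F, 7:T. ✗
2: successors {1, 2, 3, 7}; <>~p there: 1:F, 2:F, 3:T, 7:T. ✗
3: successors {1, 2, 3, 4, 6}; <>~p there: 1:F, 2:F, 3:T, 4:F, 6:F. ✗
4: no successors, so []<>~p holds vacuously. ✓
5: successors {1, 3, 4, 7}; <>~p there: 1:F, 3:T, 4:F, 7:T. ✗
6: successors {5}; <>~p there: 5:T. ✓
7: successors {1, 3, 4, 5, 6, 7}; <>~p there: 1:F, 3:T, 4:F, 5:T, 6:F, 7:T. ✗
— 2 worlds.
For ~<><>p:
1: <><>p is T. ✗
2: <><>p is T. ✗
3: <><>p is T. ✗
4: <><>p is F. ✓
5: <><>p is T. ✗
6: <><>p is T. ✗
7: <><>p is T. ✗
— 1 world.

2 and 1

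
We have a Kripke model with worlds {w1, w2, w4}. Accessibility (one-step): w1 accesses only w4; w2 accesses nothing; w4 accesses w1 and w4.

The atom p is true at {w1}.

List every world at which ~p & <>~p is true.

w1: ~p is F, <>~p is T. ✗
w2: ~p is T, <>~p is F. ✗
w4: ~p is T, <>~p is T. ✓

{w4}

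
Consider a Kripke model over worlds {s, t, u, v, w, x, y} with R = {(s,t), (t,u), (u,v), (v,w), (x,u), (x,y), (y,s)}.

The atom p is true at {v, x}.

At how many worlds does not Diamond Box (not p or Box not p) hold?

s: Diamond Box (not p or Box not p) is T. ✗
t: Diamond Box (not p or Box not p) is T. ✗
u: Diamond Box (not p or Box not p) is T. ✗
v: Diamond Box (not p or Box not p) is T. ✗
w: Diamond Box (not p or Box not p) is F. ✓
x: Diamond Box (not p or Box not p) is T. ✗
y: Diamond Box (not p or Box not p) is T. ✗
Satisfying worlds: {w}.

1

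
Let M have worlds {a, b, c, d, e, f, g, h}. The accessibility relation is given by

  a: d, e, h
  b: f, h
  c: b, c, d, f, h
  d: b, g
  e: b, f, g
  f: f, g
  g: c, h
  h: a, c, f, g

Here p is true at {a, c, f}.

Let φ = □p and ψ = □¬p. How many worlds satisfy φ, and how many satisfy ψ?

0 and 2

For □p:
a: successors {d, e, h}; p there: d:F, e:F, h:F. ✗
b: successors {f, h}; p there: f:T, h:F. ✗
c: successors {b, c, d, f, h}; p there: b:F, c:T, d:F, f:T, h:F. ✗
d: successors {b, g}; p there: b:F, g:F. ✗
e: successors {b, f, g}; p there: b:F, f:T, g:F. ✗
f: successors {f, g}; p there: f:T, g:F. ✗
g: successors {c, h}; p there: c:T, h:F. ✗
h: successors {a, c, f, g}; p there: a:T, c:T, f:T, g:F. ✗
— 0 worlds.
For □¬p:
a: successors {d, e, h}; ¬p there: d:T, e:T, h:T. ✓
b: successors {f, h}; ¬p there: f:F, h:T. ✗
c: successors {b, c, d, f, h}; ¬p there: b:T, c:F, d:T, f:F, h:T. ✗
d: successors {b, g}; ¬p there: b:T, g:T. ✓
e: successors {b, f, g}; ¬p there: b:T, f:F, g:T. ✗
f: successors {f, g}; ¬p there: f:F, g:T. ✗
g: successors {c, h}; ¬p there: c:F, h:T. ✗
h: successors {a, c, f, g}; ¬p there: a:F, c:F, f:F, g:T. ✗
— 2 worlds.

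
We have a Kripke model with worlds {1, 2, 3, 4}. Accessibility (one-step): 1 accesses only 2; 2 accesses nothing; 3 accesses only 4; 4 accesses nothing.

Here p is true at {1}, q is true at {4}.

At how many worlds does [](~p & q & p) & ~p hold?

1: [](~p & q & p) is F, ~p is F. ✗
2: [](~p & q & p) is T, ~p is T. ✓
3: [](~p & q & p) is F, ~p is T. ✗
4: [](~p & q & p) is T, ~p is T. ✓
Satisfying worlds: {2, 4}.

2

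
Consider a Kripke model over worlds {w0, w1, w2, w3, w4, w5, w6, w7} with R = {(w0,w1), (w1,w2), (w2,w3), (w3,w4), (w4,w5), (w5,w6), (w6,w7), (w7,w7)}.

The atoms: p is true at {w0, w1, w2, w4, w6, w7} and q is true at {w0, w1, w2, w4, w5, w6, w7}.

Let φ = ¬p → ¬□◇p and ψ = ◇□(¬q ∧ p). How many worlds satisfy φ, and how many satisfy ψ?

7 and 0

For ¬p → ¬□◇p:
w0: ¬p is F, ¬□◇p is F. ✓
w1: ¬p is F, ¬□◇p is T. ✓
w2: ¬p is F, ¬□◇p is F. ✓
w3: ¬p is T, ¬□◇p is T. ✓
w4: ¬p is F, ¬□◇p is F. ✓
w5: ¬p is T, ¬□◇p is F. ✗
w6: ¬p is F, ¬□◇p is F. ✓
w7: ¬p is F, ¬□◇p is F. ✓
— 7 worlds.
For ◇□(¬q ∧ p):
w0: successors {w1}; □(¬q ∧ p) there: w1:F. ✗
w1: successors {w2}; □(¬q ∧ p) there: w2:F. ✗
w2: successors {w3}; □(¬q ∧ p) there: w3:F. ✗
w3: successors {w4}; □(¬q ∧ p) there: w4:F. ✗
w4: successors {w5}; □(¬q ∧ p) there: w5:F. ✗
w5: successors {w6}; □(¬q ∧ p) there: w6:F. ✗
w6: successors {w7}; □(¬q ∧ p) there: w7:F. ✗
w7: successors {w7}; □(¬q ∧ p) there: w7:F. ✗
— 0 worlds.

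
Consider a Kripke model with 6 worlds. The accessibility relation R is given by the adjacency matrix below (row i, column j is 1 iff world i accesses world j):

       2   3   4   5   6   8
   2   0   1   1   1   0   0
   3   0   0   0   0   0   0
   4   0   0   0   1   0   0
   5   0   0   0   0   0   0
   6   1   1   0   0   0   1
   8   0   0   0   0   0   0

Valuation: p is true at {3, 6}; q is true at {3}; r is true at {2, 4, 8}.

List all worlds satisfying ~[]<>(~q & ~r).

{2, 4, 6}

2: []<>(~q & ~r) is F. ✓
3: []<>(~q & ~r) is T. ✗
4: []<>(~q & ~r) is F. ✓
5: []<>(~q & ~r) is T. ✗
6: []<>(~q & ~r) is F. ✓
8: []<>(~q & ~r) is T. ✗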